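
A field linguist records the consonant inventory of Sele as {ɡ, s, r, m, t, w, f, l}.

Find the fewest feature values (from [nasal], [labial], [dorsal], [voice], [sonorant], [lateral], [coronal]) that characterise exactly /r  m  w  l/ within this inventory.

/r, m, w, l/ are exactly the [+sonorant] segments in the inventory, so a single feature suffices.

[+sonorant]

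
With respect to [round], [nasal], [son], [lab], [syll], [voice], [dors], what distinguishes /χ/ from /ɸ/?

[labial], [dorsal]

The two segments share [−round], [−nasal], [−sonorant], [−syllabic], [−voice]. The only features from the list on which they differ: /χ/ is [−labial] while /ɸ/ is [+labial]; /χ/ is [+dorsal] while /ɸ/ is [−dorsal].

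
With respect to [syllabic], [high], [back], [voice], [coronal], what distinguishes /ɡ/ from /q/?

[voice], [high]

/ɡ/ is the voiced velar stop and /q/ is the voiceless uvular stop. Both are [-syllabic], [+back], [-coronal]. /ɡ/ is [+voice] while /q/ is [-voice]; /ɡ/ is [+high] while /q/ is [-high], so the distinguishing features are [voice], [high].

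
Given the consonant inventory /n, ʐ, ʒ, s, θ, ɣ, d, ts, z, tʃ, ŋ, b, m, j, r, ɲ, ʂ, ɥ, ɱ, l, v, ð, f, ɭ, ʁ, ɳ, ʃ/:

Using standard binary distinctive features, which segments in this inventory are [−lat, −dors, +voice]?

n, ʐ, ʒ, d, z, b, m, r, ɱ, v, ð, ɳ

Checking each segment against [−lateral], [−dorsal], [+voice]: /n/ (alveolar nasal), /ʐ/ (voiced retroflex fricative), /ʒ/ (voiced postalveolar fricative), /d/ (voiced alveolar stop), /z/ (voiced alveolar fricative), /b/ (voiced bilabial stop), among others, satisfy every feature; every other segment in the inventory fails at least one.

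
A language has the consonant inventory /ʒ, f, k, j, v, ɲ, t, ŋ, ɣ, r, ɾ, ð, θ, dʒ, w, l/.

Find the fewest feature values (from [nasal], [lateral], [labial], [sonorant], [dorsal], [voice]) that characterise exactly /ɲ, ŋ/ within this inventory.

The target set is precisely the extension of [+nasal] in this inventory.

[+nasal]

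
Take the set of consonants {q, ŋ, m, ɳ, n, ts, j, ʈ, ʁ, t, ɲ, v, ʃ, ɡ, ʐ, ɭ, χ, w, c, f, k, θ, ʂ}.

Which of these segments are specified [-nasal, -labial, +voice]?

First, the [-nasal] segments are /q, ts, j, ʈ, ʁ, t, v, ʃ, ɡ, ʐ, ɭ, χ, w, c, f, k, θ, ʂ/.
Of those, [-labial] gives /q, ts, j, ʈ, ʁ, t, ʃ, ɡ, ʐ, ɭ, χ, c, k, θ, ʂ/.
Of those, [+voice] leaves /j, ʁ, ɡ, ʐ, ɭ/.

j, ʁ, ɡ, ʐ, ɭ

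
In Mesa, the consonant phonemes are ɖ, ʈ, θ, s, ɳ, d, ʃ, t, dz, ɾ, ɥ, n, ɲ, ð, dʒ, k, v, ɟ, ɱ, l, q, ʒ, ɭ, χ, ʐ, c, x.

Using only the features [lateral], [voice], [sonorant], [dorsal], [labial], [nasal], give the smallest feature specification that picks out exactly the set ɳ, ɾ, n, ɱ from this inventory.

[+sonorant, −lateral, −dorsal]

Every target segment is [+sonorant], [−lateral], [−dorsal]; each remaining inventory member fails at least one of these. Each conjunct is needed — [−lateral, −dorsal] alone would also admit /ɖ, ʈ, θ, s, …/; [+sonorant, −dorsal] alone would also admit /l, ɭ/; [+sonorant, −lateral] alone would also admit /ɥ, ɲ/ — and no other combination of two listed features has exactly this extension, so three is the minimum.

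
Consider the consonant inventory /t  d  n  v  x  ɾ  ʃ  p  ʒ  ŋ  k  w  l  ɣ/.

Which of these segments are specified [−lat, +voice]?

Eliminate segments failing any feature: /t, x, ʃ, p, k/ are [−voice]; /l/ is [+lateral]. The remaining /d, n, v, ɾ, ʒ, ŋ, w, ɣ/ satisfy [−lateral], [+voice].

d, n, v, ɾ, ʒ, ŋ, w, ɣ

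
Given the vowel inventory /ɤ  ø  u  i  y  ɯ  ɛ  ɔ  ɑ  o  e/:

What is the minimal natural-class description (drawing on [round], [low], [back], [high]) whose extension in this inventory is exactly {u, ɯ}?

[+high, +back]

Every target segment is [+high], [+back]; each remaining inventory member fails at least one of these. Each conjunct is needed — [+back] alone would also admit /ɤ, ɔ, ɑ, o/; [+high] alone would also admit /i, y/ — and no other single listed feature has exactly this extension, so two is the minimum.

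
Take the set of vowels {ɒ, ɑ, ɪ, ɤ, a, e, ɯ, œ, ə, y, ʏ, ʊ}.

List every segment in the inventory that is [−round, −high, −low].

Among the inventory, the [−round] segments are /ɑ, ɪ, ɤ, a, e, ɯ, ə/.
Then [−high] gives /ɑ, ɤ, a, e, ə/.
Among these, [−low] leaves /ɤ, e, ə/.

ɤ, e, ə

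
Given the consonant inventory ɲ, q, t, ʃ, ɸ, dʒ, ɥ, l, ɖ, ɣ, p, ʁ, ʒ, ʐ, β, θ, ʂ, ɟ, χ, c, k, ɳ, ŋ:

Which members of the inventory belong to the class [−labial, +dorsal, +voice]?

Eliminate segments failing any feature: /q, χ, c, k/ are [−voice]; /t, ʃ, dʒ, l, ɖ, ʒ, ʐ, θ, ʂ, ɳ/ are [−dorsal]; /ɸ, ɥ, p, β/ are [+labial]. The remaining /ɲ, ɣ, ʁ, ɟ, ŋ/ satisfy [−labial], [+dorsal], [+voice].

ɲ, ɣ, ʁ, ɟ, ŋ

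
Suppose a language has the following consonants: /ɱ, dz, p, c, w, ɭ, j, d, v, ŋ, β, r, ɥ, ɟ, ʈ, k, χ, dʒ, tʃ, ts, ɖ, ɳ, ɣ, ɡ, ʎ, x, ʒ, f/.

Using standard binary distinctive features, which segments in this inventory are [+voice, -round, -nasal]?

dz, ɭ, j, d, v, β, r, ɟ, dʒ, ɖ, ɣ, ɡ, ʎ, ʒ

The [+voice] segments are /ɱ, dz, w, ɭ, j, d, v, ŋ, β, r, ɥ, ɟ, dʒ, ɖ, ɳ, ɣ, ɡ, ʎ, ʒ/.
Intersecting with [-round] gives /ɱ, dz, ɭ, j, d, v, ŋ, β, r, ɟ, dʒ, ɖ, ɳ, ɣ, ɡ, ʎ, ʒ/.
Of those, [-nasal] leaves /dz, ɭ, j, d, v, β, r, ɟ, dʒ, ɖ, ɣ, ɡ, ʎ, ʒ/.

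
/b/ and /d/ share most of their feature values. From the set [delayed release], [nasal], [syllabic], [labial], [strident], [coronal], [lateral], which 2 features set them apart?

[labial], [coronal]

The two segments share [−delayed release], [−nasal], [−syllabic], [−strident], [−lateral]. The only features from the list on which they differ: /b/ is [+labial] while /d/ is [−labial]; /b/ is [−coronal] while /d/ is [+coronal].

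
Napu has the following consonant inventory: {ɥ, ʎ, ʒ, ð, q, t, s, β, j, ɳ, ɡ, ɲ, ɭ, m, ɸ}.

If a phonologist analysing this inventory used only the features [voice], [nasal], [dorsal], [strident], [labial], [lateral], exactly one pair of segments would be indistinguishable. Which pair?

/ɡ/ (voiced velar stop) and /j/ (palatal glide) are both [+voice], [−nasal], [+dorsal], [−strident], [−labial], [−lateral], so none of the listed features separates them. (They do differ in [sonorant], [continuant] and [back], which are not among the given features.) Every other pair in the inventory differs on at least one listed feature.

ɡ, j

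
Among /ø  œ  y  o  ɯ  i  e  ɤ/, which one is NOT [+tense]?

/œ/ is the mid front rounded lax vowel, which is [-tense]; the rest — /e, ø, i, y, o, ɤ, ɯ/ — are [+tense].

œ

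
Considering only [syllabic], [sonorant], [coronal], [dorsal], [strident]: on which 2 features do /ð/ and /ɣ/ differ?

/ð/ (voiced dental fricative) and /ɣ/ (voiced velar fricative) agree on [−syllabic], [−sonorant], [−strident]. They differ on [coronal] (/ð/ [+], /ɣ/ [−]), [dorsal] (/ð/ [−], /ɣ/ [+]).

[coronal], [dorsal]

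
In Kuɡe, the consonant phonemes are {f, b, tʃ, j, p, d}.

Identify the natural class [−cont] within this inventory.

b, tʃ, p, d

The [−continuant] segments here are /b, tʃ, p, d/; the remaining /f, j/ are [+continuant].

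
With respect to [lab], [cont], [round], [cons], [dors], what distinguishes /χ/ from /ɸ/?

/χ/ (voiceless uvular fricative) and /ɸ/ (voiceless bilabial fricative) agree on [+continuant], [−round], [+consonantal]. They differ on [labial] (/χ/ [−], /ɸ/ [+]), [dorsal] (/χ/ [+], /ɸ/ [−]).

[labial], [dorsal]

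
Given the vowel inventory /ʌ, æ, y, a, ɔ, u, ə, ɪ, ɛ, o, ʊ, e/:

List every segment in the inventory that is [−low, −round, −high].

ʌ, ə, ɛ, e

The [−low] segments are /ʌ, y, ɔ, u, ə, ɪ, ɛ, o, ʊ, e/.
Among these, [−round] gives /ʌ, ə, ɪ, ɛ, e/.
Among these, [−high] leaves /ʌ, ə, ɛ, e/.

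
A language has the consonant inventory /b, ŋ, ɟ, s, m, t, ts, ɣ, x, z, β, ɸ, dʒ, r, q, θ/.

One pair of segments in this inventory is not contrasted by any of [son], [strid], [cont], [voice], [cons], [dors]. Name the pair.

On the given features, /ɸ/ and /θ/ have an identical profile: [-sonorant], [-strident], [+continuant], [-voice], [+consonantal], [-dorsal]. No other two segments in the inventory coincide on all 6 features. (They do differ in [labial] and [coronal], which are not among the given features.)

ɸ, θ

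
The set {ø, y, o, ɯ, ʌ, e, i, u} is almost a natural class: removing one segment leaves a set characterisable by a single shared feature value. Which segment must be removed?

ʌ

[tense] groups all but one: /e, ɯ, i, u, y, o, ø/ share [+tense] while /ʌ/ (mid back unrounded lax vowel) alone is [−tense]. Removing any other segment would not leave a single-feature class that excludes it.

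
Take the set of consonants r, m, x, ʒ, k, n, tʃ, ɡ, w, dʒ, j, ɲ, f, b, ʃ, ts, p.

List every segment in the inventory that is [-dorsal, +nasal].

m, n

First, the [-dorsal] segments are /r, m, ʒ, n, tʃ, dʒ, f, b, ʃ, ts, p/.
Of those, [+nasal] leaves /m, n/.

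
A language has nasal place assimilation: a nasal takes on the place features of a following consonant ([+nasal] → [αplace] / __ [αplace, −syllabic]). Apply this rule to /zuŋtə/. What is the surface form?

In /zuŋtə/, the nasal /ŋ/ precedes /t/, which is [+coronal]. The nasal assimilates in place, becoming the [+coronal] nasal /n/. The surface form is [zuntə].

[zuntə]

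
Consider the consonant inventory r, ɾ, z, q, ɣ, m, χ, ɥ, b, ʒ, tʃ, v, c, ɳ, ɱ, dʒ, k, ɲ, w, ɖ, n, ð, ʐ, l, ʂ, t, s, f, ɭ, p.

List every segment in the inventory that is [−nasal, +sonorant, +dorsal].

Among the inventory, the [−nasal] segments are /r, ɾ, z, q, ɣ, χ, ɥ, b, ʒ, tʃ, v, c, dʒ, k, w, ɖ, ð, ʐ, l, ʂ, t, s, f, ɭ, p/.
Within that set, [+sonorant] gives /r, ɾ, ɥ, w, l, ɭ/.
Within that set, [+dorsal] leaves /ɥ, w/.

ɥ, w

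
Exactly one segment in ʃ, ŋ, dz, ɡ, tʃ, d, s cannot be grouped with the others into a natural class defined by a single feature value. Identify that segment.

[sonorant] (equivalently [nasal]) groups all but one: /s, ʃ, tʃ, d, ɡ, dz/ share [-sonorant] while /ŋ/ (velar nasal) alone is [+sonorant]. Removing any other segment would not leave a single-feature class that excludes it.

ŋ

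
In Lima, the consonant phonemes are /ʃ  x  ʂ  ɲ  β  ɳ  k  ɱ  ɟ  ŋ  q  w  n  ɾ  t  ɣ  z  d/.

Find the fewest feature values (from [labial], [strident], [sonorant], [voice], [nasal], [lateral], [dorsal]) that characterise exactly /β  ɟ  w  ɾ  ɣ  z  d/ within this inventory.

[+voice, −nasal]

Every target segment is [+voice], [−nasal]; each remaining inventory member fails at least one of these. Each conjunct is needed — [−nasal] alone would also admit /ʃ, x, ʂ, k, …/; [+voice] alone would also admit /ɲ, ɳ, ɱ, ŋ, …/ — and no other single listed feature has exactly this extension, so two is the minimum.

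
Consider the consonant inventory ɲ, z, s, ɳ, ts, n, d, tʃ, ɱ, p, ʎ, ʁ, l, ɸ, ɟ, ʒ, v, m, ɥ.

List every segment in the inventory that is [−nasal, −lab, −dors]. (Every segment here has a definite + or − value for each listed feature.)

Eliminate segments failing any feature: /ɲ, ɳ, n, ɱ, m/ are [+nasal]; /p, ɸ, v, ɥ/ are [+labial]; /ʎ, ʁ, ɟ/ are [+dorsal]. The remaining /z, s, ts, d, tʃ, l, ʒ/ satisfy [−nasal], [−labial], [−dorsal].

z, s, ts, d, tʃ, l, ʒ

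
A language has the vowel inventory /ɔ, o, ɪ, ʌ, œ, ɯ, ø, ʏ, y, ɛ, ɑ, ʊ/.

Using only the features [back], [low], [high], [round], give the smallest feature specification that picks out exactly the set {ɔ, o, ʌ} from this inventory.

Every target segment is [-high], [-low], [+back]; each remaining inventory member fails at least one of these. Each conjunct is needed — [-low, +back] alone would also admit /ɯ, ʊ/; [-high, +back] alone would also admit /ɑ/; [-high, -low] alone would also admit /œ, ø, ɛ/ — and no other combination of two listed features has exactly this extension, so three is the minimum.

[-high, -low, +back]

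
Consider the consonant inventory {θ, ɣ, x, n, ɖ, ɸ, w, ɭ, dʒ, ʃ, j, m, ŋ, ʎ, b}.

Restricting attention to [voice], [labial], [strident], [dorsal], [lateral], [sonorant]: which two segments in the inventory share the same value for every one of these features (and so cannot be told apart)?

/j/ (palatal glide) and /ŋ/ (velar nasal) are both [+voice], [-labial], [-strident], [+dorsal], [-lateral], [+sonorant], so none of the listed features separates them. (They do differ in [nasal], [continuant] and [back], which are not among the given features.) Every other pair in the inventory differs on at least one listed feature.

j, ŋ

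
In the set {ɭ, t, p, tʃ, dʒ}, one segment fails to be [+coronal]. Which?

p

/p/ is the voiceless bilabial stop, which is [−coronal]; the rest — /ɭ, dʒ, tʃ, t/ — are [+coronal].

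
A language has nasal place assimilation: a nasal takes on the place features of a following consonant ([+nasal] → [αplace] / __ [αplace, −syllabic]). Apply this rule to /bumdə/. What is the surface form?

[bundə]

In /bumdə/, the nasal /m/ precedes /d/, which is [+coronal]. The nasal assimilates in place, becoming the [+coronal] nasal /n/. The surface form is [bundə].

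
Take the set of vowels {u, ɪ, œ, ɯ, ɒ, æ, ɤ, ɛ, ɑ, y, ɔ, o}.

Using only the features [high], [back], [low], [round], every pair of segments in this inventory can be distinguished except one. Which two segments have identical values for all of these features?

/o/ (mid back rounded tense vowel) and /ɔ/ (mid back rounded lax vowel) are both [−high], [+back], [−low], [+round], so none of the listed features separates them. (They do differ in [tense], which is not among the given features.) Every other pair in the inventory differs on at least one listed feature.

o, ɔ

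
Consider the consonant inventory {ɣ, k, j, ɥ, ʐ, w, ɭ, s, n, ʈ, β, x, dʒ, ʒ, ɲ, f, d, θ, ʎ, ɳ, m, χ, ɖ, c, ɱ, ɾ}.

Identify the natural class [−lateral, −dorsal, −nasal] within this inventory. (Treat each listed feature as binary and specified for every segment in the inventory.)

ʐ, s, ʈ, β, dʒ, ʒ, f, d, θ, ɖ, ɾ

Checking each segment against [−lateral], [−dorsal], [−nasal]: /ʐ/ (voiced retroflex fricative), /s/ (voiceless alveolar fricative), /ʈ/ (voiceless retroflex stop), /β/ (voiced bilabial fricative), /dʒ/ (voiced postalveolar affricate), /ʒ/ (voiced postalveolar fricative), among others, satisfy every feature; every other segment in the inventory fails at least one.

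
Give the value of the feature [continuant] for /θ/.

[+continuant]

As the voiceless dental fricative, /θ/ is [+continuant].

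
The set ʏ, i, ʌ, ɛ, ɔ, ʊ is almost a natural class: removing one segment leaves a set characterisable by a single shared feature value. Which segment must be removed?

i

[tense] groups all but one: /ʌ, ɔ, ɛ, ʏ, ʊ/ share [−tense] while /i/ (high front unrounded tense vowel) alone is [+tense]. Removing any other segment would not leave a single-feature class that excludes it.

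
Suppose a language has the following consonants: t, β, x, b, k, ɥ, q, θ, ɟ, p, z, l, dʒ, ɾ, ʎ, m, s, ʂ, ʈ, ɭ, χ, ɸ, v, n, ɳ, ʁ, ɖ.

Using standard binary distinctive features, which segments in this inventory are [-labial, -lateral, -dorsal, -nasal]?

Eliminate segments failing any feature: /β, b, ɥ, p, m, ɸ, v/ are [+labial]; /x, k, q, ɟ, χ, ʁ/ are [+dorsal]; /l, ʎ, ɭ/ are [+lateral]; /n, ɳ/ are [+nasal]. The remaining /t, θ, z, dʒ, ɾ, s, ʂ, ʈ, ɖ/ satisfy [-labial], [-lateral], [-dorsal], [-nasal].

t, θ, z, dʒ, ɾ, s, ʂ, ʈ, ɖ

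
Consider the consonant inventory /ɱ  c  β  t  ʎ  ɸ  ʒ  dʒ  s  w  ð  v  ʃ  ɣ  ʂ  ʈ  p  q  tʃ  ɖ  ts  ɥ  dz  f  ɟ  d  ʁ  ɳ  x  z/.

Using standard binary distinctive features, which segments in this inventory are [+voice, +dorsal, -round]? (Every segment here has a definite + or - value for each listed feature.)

ʎ, ɣ, ɟ, ʁ

Eliminate segments failing any feature: /ɱ, β, ʒ, dʒ, ð, v, ɖ, dz, d, ɳ, z/ are [-dorsal]; /c, t, ɸ, s, ʃ, ʂ, ʈ, p, q, tʃ, ts, f, x/ are [-voice]; /w, ɥ/ are [+round]. The remaining /ʎ, ɣ, ɟ, ʁ/ satisfy [+voice], [+dorsal], [-round].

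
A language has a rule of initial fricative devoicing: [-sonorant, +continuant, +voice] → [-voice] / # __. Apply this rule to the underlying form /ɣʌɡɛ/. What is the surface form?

The only segment in the rule's environment that also matches [-sonorant, +continuant, +voice] is /ɣ/. Applying [-voice] turns the voiced velar fricative into /x/ (voiceless velar fricative), giving [xʌɡɛ].

[xʌɡɛ]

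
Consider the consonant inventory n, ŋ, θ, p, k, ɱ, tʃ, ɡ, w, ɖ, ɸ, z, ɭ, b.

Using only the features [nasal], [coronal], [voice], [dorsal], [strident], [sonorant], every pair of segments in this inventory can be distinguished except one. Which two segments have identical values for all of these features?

Both /p/ and /ɸ/ are [-nasal], [-coronal], [-voice], [-dorsal], [-strident], [-sonorant]. Since the list omits [continuant] — which does distinguish the voiceless bilabial stop from the voiceless bilabial fricative — this pair collapses; all other pairs remain distinct.

p, ɸ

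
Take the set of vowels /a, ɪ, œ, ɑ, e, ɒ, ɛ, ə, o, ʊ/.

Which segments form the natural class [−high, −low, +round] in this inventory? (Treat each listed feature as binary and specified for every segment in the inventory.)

œ, o

Checking each segment against [−high], [−low], [+round]: /œ/ (mid front rounded lax vowel), /o/ (mid back rounded tense vowel) satisfy every feature; every other segment in the inventory fails at least one.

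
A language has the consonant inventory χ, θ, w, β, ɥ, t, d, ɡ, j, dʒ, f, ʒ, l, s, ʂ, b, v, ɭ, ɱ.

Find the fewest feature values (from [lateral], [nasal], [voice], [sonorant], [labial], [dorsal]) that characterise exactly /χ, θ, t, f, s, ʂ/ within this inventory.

Every target segment is [−voice] and no other inventory member is, so one feature is enough.

[−voice]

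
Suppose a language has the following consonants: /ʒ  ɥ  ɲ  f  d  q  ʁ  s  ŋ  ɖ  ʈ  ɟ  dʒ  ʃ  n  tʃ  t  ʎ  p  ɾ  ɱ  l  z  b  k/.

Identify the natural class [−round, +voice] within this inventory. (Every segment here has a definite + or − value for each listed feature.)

ʒ, ɲ, d, ʁ, ŋ, ɖ, ɟ, dʒ, n, ʎ, ɾ, ɱ, l, z, b

The [−round] segments are /ʒ, ɲ, f, d, q, ʁ, s, ŋ, ɖ, ʈ, ɟ, dʒ, ʃ, n, tʃ, t, ʎ, p, ɾ, ɱ, l, z, b, k/.
Within that set, [+voice] leaves /ʒ, ɲ, d, ʁ, ŋ, ɖ, ɟ, dʒ, n, ʎ, ɾ, ɱ, l, z, b/.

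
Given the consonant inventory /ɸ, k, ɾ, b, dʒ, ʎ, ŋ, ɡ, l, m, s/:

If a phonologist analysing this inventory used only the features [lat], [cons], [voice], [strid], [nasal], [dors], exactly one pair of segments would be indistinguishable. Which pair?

b, ɾ

/b/ (voiced bilabial stop) and /ɾ/ (alveolar tap) are both [−lateral], [+consonantal], [+voice], [−strident], [−nasal], [−dorsal], so none of the listed features separates them. (They do differ in [sonorant], [labial] and [coronal], which are not among the given features.) Every other pair in the inventory differs on at least one listed feature.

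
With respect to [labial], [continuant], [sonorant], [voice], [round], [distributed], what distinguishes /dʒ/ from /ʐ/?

/dʒ/ is the voiced postalveolar affricate and /ʐ/ is the voiced retroflex fricative. Both are [−labial], [−sonorant], [+voice], [−round]. /dʒ/ is [−continuant] while /ʐ/ is [+continuant]; /dʒ/ is [+distributed] while /ʐ/ is [−distributed], so the distinguishing features are [continuant], [distributed].

[continuant], [distributed]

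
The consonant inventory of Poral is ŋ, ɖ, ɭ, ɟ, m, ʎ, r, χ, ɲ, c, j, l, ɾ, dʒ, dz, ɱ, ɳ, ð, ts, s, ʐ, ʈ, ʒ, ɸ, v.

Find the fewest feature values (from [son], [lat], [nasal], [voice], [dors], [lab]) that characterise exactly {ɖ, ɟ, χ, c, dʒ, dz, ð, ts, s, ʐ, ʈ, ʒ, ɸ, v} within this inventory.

[−son]

/ɖ, ɟ, χ, c, dʒ, dz, ð, ts, s, ʐ, ʈ, ʒ, ɸ, v/ are exactly the [−sonorant] segments in the inventory, so a single feature suffices.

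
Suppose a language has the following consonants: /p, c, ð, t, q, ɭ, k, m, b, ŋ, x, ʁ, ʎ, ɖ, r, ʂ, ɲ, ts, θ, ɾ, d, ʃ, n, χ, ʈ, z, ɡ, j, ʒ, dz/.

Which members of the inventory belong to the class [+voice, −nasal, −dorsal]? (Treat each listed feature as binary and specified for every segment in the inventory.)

ð, ɭ, b, ɖ, r, ɾ, d, z, ʒ, dz

Eliminate segments failing any feature: /p, c, t, q, k, x, ʂ, ts, θ, ʃ, χ, ʈ/ are [−voice]; /m, ŋ, ɲ, n/ are [+nasal]; /ʁ, ʎ, ɡ, j/ are [+dorsal]. The remaining /ð, ɭ, b, ɖ, r, ɾ, d, z, ʒ, dz/ satisfy [+voice], [−nasal], [−dorsal].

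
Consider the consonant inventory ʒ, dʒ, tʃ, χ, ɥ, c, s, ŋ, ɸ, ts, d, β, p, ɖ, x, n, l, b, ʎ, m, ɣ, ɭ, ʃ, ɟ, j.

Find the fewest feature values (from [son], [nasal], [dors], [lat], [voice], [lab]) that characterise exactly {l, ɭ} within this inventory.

[+lat, -dors]

Every target segment is [+lateral], [-dorsal]; each remaining inventory member fails at least one of these. Each conjunct is needed — [-dorsal] alone would also admit /ʒ, dʒ, tʃ, s, …/; [+lateral] alone would also admit /ʎ/ — and no other single listed feature has exactly this extension, so two is the minimum.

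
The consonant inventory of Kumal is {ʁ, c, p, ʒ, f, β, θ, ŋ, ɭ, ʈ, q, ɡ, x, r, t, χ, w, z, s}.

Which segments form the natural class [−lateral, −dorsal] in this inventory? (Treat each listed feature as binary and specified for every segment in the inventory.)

p, ʒ, f, β, θ, ʈ, r, t, z, s

First, the [−lateral] segments are /ʁ, c, p, ʒ, f, β, θ, ŋ, ʈ, q, ɡ, x, r, t, χ, w, z, s/.
Of those, [−dorsal] leaves /p, ʒ, f, β, θ, ʈ, r, t, z, s/.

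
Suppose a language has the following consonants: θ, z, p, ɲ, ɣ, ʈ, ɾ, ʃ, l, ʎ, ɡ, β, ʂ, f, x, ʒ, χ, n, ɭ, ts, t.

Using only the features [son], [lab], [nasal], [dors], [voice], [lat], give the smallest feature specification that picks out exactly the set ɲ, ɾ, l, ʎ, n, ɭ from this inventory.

[+son]

Every target segment is [+sonorant] and no other inventory member is, so one feature is enough.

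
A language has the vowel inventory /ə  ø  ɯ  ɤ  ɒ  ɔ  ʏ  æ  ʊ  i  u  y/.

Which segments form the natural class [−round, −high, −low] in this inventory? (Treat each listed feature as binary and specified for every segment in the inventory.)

ə, ɤ

The [−round] segments are /ə, ɯ, ɤ, æ, i/.
Intersecting with [−high] gives /ə, ɤ, æ/.
Then [−low] leaves /ə, ɤ/.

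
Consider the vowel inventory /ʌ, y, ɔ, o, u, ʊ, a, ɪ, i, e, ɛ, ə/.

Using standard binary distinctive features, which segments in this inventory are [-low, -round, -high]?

Eliminate segments failing any feature: /y, ɔ, o, u, ʊ/ are [+round]; /a/ is [+low]; /ɪ, i/ are [+high]. The remaining /ʌ, e, ɛ, ə/ satisfy [-low], [-round], [-high].

ʌ, e, ɛ, ə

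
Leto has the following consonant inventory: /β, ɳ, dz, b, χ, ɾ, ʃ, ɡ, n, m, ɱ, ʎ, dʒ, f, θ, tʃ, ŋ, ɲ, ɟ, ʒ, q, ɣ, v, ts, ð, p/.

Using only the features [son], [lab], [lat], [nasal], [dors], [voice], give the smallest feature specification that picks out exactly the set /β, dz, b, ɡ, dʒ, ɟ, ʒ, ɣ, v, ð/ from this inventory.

The class [−sonorant], [+voice] has exactly /β, dz, b, ɡ, dʒ, ɟ, ʒ, ɣ, v, ð/ as its extension in this inventory. No smaller conjunction from the listed features achieves this: [+voice] alone would also admit /ɳ, ɾ, n, m, …/; [−sonorant] alone would also admit /χ, ʃ, f, θ, …/; and checking the remaining single features turns up none with this extension.

[−son, +voice]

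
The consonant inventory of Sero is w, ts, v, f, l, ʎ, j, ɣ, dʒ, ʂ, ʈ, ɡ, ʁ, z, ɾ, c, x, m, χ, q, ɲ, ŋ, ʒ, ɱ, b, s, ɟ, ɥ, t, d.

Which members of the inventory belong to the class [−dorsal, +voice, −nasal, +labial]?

Checking each segment against [−dorsal], [+voice], [−nasal], [+labial]: /v/ (voiced labiodental fricative), /b/ (voiced bilabial stop) satisfy every feature; every other segment in the inventory fails at least one.

v, b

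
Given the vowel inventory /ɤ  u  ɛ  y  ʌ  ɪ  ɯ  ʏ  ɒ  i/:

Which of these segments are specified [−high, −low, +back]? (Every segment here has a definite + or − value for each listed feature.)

ɤ, ʌ

Eliminate segments failing any feature: /u, y, ɪ, ɯ, ʏ, i/ are [+high]; /ɛ/ is [−back]; /ɒ/ is [+low]. The remaining /ɤ, ʌ/ satisfy [−high], [−low], [+back].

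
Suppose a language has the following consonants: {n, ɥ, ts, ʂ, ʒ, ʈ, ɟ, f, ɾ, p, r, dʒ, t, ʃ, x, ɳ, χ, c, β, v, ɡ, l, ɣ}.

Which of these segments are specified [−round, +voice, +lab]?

The [−round] segments are /n, ts, ʂ, ʒ, ʈ, ɟ, f, ɾ, p, r, dʒ, t, ʃ, x, ɳ, χ, c, β, v, ɡ, l, ɣ/.
Within that set, [+voice] gives /n, ʒ, ɟ, ɾ, r, dʒ, ɳ, β, v, ɡ, l, ɣ/.
Within that set, [+labial] leaves /β, v/.

β, v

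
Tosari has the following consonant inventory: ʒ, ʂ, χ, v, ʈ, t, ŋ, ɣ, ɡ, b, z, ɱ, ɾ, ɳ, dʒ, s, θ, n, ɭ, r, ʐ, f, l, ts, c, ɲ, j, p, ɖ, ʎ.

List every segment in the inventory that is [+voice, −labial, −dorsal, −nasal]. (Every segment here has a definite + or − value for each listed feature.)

ʒ, z, ɾ, dʒ, ɭ, r, ʐ, l, ɖ

Eliminate segments failing any feature: /ʂ, χ, ʈ, t, s, θ, f, ts, c, p/ are [−voice]; /v, b, ɱ/ are [+labial]; /ŋ, ɣ, ɡ, ɲ, j, ʎ/ are [+dorsal]; /ɳ, n/ are [+nasal]. The remaining /ʒ, z, ɾ, dʒ, ɭ, r, ʐ, l, ɖ/ satisfy [+voice], [−labial], [−dorsal], [−nasal].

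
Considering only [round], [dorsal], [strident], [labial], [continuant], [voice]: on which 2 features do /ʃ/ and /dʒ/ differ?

[voice], [continuant]

/ʃ/ (voiceless postalveolar fricative) and /dʒ/ (voiced postalveolar affricate) agree on [−round], [−dorsal], [+strident], [−labial]. They differ on [voice] (/ʃ/ [−], /dʒ/ [+]), [continuant] (/ʃ/ [+], /dʒ/ [−]).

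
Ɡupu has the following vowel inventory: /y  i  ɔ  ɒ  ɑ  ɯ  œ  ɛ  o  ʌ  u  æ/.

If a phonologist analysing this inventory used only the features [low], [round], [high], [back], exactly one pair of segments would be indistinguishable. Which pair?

o, ɔ

Both /o/ and /ɔ/ are [−low], [+round], [−high], [+back]. Since the list omits [tense] — which does distinguish the mid back rounded tense vowel from the mid back rounded lax vowel — this pair collapses; all other pairs remain distinct.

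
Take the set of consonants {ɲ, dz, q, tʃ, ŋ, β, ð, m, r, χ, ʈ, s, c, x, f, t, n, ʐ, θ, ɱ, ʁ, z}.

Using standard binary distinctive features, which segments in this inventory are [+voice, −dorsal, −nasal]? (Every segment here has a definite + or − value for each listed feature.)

First, the [+voice] segments are /ɲ, dz, ŋ, β, ð, m, r, n, ʐ, ɱ, ʁ, z/.
Within that set, [−dorsal] gives /dz, β, ð, m, r, n, ʐ, ɱ, z/.
Then [−nasal] leaves /dz, β, ð, r, ʐ, z/.

dz, β, ð, r, ʐ, z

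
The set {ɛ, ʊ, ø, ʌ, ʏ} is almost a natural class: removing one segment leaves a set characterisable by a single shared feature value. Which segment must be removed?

ø

[tense] groups all but one: /ɛ, ʏ, ʊ, ʌ/ share [−tense] while /ø/ (mid front rounded tense vowel) alone is [+tense]. Removing any other segment would not leave a single-feature class that excludes it.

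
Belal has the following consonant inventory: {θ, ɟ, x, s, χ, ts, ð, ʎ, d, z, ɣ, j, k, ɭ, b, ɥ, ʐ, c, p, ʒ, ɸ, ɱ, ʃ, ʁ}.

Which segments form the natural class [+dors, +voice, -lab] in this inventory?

Eliminate segments failing any feature: /θ, s, ts, ð, d, z, ɭ, b, ʐ, p, ʒ, ɸ, ɱ, ʃ/ are [-dorsal]; /x, χ, k, c/ are [-voice]; /ɥ/ is [+labial]. The remaining /ɟ, ʎ, ɣ, j, ʁ/ satisfy [+dorsal], [+voice], [-labial].

ɟ, ʎ, ɣ, j, ʁ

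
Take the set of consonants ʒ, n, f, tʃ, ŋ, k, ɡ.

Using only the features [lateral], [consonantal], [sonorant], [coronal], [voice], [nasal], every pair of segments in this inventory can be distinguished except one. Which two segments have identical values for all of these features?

k, f

On the given features, /k/ and /f/ have an identical profile: [−lateral], [+consonantal], [−sonorant], [−coronal], [−voice], [−nasal]. No other two segments in the inventory coincide on all 6 features. (They do differ in [continuant], [labial] and [dorsal], which are not among the given features.)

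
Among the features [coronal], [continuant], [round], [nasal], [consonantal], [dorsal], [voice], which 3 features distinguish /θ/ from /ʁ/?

/θ/ (voiceless dental fricative) and /ʁ/ (voiced uvular fricative) agree on [+continuant], [−round], [−nasal], [+consonantal]. They differ on [voice] (/θ/ [−], /ʁ/ [+]), [coronal] (/θ/ [+], /ʁ/ [−]), [dorsal] (/θ/ [−], /ʁ/ [+]).

[voice], [coronal], [dorsal]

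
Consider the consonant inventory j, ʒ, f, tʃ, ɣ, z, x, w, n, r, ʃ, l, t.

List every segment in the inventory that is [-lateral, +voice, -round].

j, ʒ, ɣ, z, n, r

Among the inventory, the [-lateral] segments are /j, ʒ, f, tʃ, ɣ, z, x, w, n, r, ʃ, t/.
Intersecting with [+voice] gives /j, ʒ, ɣ, z, w, n, r/.
Among these, [-round] leaves /j, ʒ, ɣ, z, n, r/.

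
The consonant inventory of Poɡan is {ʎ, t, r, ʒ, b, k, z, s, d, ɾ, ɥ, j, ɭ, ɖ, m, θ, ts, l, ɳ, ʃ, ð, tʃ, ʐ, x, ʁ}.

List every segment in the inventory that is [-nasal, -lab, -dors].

Checking each segment against [-nasal], [-labial], [-dorsal]: /t/ (voiceless alveolar stop), /r/ (alveolar trill), /ʒ/ (voiced postalveolar fricative), /z/ (voiced alveolar fricative), /s/ (voiceless alveolar fricative), /d/ (voiced alveolar stop), among others, satisfy every feature; every other segment in the inventory fails at least one.

t, r, ʒ, z, s, d, ɾ, ɭ, ɖ, θ, ts, l, ʃ, ð, tʃ, ʐ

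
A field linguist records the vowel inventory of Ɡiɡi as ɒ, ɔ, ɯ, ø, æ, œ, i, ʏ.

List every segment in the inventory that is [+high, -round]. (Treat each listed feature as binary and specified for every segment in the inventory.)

ɯ, i

Eliminate segments failing any feature: /ɒ, ɔ, ø, æ, œ/ are [-high]; /ʏ/ is [+round]. The remaining /ɯ, i/ satisfy [+high], [-round].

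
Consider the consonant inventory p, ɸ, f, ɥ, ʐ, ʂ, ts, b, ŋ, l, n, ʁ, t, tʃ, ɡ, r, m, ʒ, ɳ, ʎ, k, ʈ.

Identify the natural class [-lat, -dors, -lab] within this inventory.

ʐ, ʂ, ts, n, t, tʃ, r, ʒ, ɳ, ʈ

Checking each segment against [-lateral], [-dorsal], [-labial]: /ʐ/ (voiced retroflex fricative), /ʂ/ (voiceless retroflex fricative), /ts/ (voiceless alveolar affricate), /n/ (alveolar nasal), /t/ (voiceless alveolar stop), /tʃ/ (voiceless postalveolar affricate), among others, satisfy every feature; every other segment in the inventory fails at least one.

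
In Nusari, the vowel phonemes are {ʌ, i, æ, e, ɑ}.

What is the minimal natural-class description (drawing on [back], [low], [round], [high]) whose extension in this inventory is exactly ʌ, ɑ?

[+back]

Every target segment is [+back] and no other inventory member is, so one feature is enough.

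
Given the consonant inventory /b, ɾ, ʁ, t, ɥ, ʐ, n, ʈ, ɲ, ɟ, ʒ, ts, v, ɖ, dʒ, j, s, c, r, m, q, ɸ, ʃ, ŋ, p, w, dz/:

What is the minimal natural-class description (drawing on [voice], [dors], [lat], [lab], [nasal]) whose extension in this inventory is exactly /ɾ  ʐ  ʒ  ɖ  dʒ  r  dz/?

[+voice, -nasal, -lab, -dors]

/ɾ, ʐ, ʒ, ɖ, dʒ, r, dz/ are all [+voice], [-nasal], [-labial], [-dorsal], and no other segment in the inventory matches all four values. Dropping any one of them over-generates: [-nasal, -labial, -dorsal] alone would also admit /t, ʈ, ts, s, …/; [+voice, -labial, -dorsal] alone would also admit /n/; [+voice, -nasal, -dorsal] alone would also admit /b, v/; [+voice, -nasal, -labial] alone would also admit /ʁ, ɟ, j/. No other combination of three listed features picks out exactly this set either, so fewer than four features will not do.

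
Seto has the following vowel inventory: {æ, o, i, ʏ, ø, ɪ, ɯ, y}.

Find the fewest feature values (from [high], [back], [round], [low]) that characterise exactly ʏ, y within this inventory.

/ʏ, y/ are all [+high], [+round], and no other segment in the inventory matches both values. Dropping any one of them over-generates: [+round] alone would also admit /o, ø/; [+high] alone would also admit /i, ɪ, ɯ/. No other single listed feature picks out exactly this set either, so fewer than two features will not do.

[+high, +round]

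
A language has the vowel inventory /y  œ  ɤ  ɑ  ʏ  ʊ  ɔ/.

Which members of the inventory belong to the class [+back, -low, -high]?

First, the [+back] segments are /ɤ, ɑ, ʊ, ɔ/.
Of those, [-low] gives /ɤ, ʊ, ɔ/.
Of those, [-high] leaves /ɤ, ɔ/.

ɤ, ɔ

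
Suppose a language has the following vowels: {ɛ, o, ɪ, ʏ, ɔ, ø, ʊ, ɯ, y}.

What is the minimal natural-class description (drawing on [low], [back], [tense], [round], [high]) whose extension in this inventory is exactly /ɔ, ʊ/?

[+back, −tense]

The class [+back], [−tense] has exactly /ɔ, ʊ/ as its extension in this inventory. No smaller conjunction from the listed features achieves this: [−tense] alone would also admit /ɛ, ɪ, ʏ/; [+back] alone would also admit /o, ɯ/; and checking the remaining single features turns up none with this extension.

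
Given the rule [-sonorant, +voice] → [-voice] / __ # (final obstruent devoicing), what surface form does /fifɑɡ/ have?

[fifɑk]

/ɡ/ satisfies [-sonorant, +voice] and sits in __ #. The [-voice] counterpart of the voiced velar stop is /k/. Other segments in /fifɑɡ/ either fail the structural description or are not in the environment, so the surface form is [fifɑk].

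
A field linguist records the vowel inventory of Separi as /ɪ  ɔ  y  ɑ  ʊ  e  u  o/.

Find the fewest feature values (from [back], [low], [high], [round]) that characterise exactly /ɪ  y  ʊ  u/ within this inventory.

[+high]

The target set is precisely the extension of [+high] in this inventory.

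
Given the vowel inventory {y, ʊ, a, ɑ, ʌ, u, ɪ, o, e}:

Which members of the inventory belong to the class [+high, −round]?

ɪ

First, the [+high] segments are /y, ʊ, u, ɪ/.
Then [−round] leaves /ɪ/.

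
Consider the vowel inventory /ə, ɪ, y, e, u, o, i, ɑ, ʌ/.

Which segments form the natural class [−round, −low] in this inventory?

ə, ɪ, e, i, ʌ

Checking each segment against [−round], [−low]: /ə/ (mid central vowel (schwa)), /ɪ/ (high front unrounded lax vowel), /e/ (mid front unrounded tense vowel), /i/ (high front unrounded tense vowel), /ʌ/ (mid back unrounded lax vowel) satisfy every feature; every other segment in the inventory fails at least one.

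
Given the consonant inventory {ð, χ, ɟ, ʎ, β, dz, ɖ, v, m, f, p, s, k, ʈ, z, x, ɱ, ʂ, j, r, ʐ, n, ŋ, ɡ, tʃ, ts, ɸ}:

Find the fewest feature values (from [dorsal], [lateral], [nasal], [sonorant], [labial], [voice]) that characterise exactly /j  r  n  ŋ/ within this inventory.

[+sonorant, −lateral, −labial]

The class [+sonorant], [−lateral], [−labial] has exactly /j, r, n, ŋ/ as its extension in this inventory. No smaller conjunction from the listed features achieves this: [−lateral, −labial] alone would also admit /ð, χ, ɟ, dz, …/; [+sonorant, −labial] alone would also admit /ʎ/; [+sonorant, −lateral] alone would also admit /m, ɱ/; and checking the remaining two-feature bundles turns up none with this extension.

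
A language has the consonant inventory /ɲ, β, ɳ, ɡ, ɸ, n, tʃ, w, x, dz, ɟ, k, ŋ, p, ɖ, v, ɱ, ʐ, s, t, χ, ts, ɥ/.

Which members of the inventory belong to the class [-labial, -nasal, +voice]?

ɡ, dz, ɟ, ɖ, ʐ

Eliminate segments failing any feature: /ɲ, ɳ, n, ŋ/ are [+nasal]; /β, ɸ, w, p, v, ɱ, ɥ/ are [+labial]; /tʃ, x, k, s, t, χ, ts/ are [-voice]. The remaining /ɡ, dz, ɟ, ɖ, ʐ/ satisfy [-labial], [-nasal], [+voice].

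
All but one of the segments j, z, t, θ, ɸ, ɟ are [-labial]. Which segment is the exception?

ɸ

/ɸ/ is the voiceless bilabial fricative, which is [+labial]; the rest — /t, θ, ɟ, j, z/ — are [-labial].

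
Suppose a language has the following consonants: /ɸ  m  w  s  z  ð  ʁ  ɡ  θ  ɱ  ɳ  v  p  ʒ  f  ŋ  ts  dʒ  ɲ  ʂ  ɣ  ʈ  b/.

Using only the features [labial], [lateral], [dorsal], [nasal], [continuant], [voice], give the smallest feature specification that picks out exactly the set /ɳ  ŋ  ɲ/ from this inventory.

[+nasal, −labial]

The class [+nasal], [−labial] has exactly /ɳ, ŋ, ɲ/ as its extension in this inventory. No smaller conjunction from the listed features achieves this: [−labial] alone would also admit /s, z, ð, ʁ, …/; [+nasal] alone would also admit /m, ɱ/; and checking the remaining single features turns up none with this extension.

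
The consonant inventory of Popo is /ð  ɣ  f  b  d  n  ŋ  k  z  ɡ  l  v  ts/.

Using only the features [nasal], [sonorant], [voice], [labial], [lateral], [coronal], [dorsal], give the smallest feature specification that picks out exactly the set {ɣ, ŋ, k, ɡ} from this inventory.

Every target segment is [+dorsal] and no other inventory member is, so one feature is enough.

[+dorsal]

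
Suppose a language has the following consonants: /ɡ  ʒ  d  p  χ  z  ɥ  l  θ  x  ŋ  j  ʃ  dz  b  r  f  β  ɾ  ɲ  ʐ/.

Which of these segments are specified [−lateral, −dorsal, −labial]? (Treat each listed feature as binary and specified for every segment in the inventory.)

First, the [−lateral] segments are /ɡ, ʒ, d, p, χ, z, ɥ, θ, x, ŋ, j, ʃ, dz, b, r, f, β, ɾ, ɲ, ʐ/.
Intersecting with [−dorsal] gives /ʒ, d, p, z, θ, ʃ, dz, b, r, f, β, ɾ, ʐ/.
Of those, [−labial] leaves /ʒ, d, z, θ, ʃ, dz, r, ɾ, ʐ/.

ʒ, d, z, θ, ʃ, dz, r, ɾ, ʐ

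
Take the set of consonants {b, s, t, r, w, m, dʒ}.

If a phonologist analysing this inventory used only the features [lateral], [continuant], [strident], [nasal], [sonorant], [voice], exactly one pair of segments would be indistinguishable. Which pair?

/r/ (alveolar trill) and /w/ (labial-velar glide) are both [-lateral], [+continuant], [-strident], [-nasal], [+sonorant], [+voice], so none of the listed features separates them. (They do differ in [labial], [round], [coronal] and [dorsal], which are not among the given features.) Every other pair in the inventory differs on at least one listed feature.

r, w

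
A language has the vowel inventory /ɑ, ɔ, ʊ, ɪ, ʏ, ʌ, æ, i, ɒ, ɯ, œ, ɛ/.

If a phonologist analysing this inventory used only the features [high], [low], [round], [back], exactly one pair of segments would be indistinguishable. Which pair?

On the given features, /ɪ/ and /i/ have an identical profile: [+high], [-low], [-round], [-back]. No other two segments in the inventory coincide on all 4 features. (They do differ in [tense], which is not among the given features.)

ɪ, i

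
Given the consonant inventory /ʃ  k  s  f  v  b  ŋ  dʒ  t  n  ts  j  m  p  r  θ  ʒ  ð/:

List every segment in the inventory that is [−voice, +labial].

Eliminate segments failing any feature: /ʃ, k, s, t, ts, θ/ are [−labial]; /v, b, ŋ, dʒ, n, j, m, r, ʒ, ð/ are [+voice]. The remaining /f, p/ satisfy [−voice], [+labial].

f, p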